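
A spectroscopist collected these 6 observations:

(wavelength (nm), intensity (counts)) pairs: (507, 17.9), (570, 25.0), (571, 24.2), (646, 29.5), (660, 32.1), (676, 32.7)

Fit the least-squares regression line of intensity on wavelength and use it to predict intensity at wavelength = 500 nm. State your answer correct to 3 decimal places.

n = 6, Σx = 3630, Σy = 161.4, Σxy = 99491.7, Σx² = 2217882
Sxx = Σx² − (Σx)²/n = 2217882 − 2196150 = 21732
Sxy = Σxy − (Σx)(Σy)/n = 99491.7 − 97647 = 1844.7
b = Sxy/Sxx = 1844.7/21732 = 0.084884
a = ȳ − b·x̄ = 26.9 − 0.084884·605 = -24.454845
ŷ(500) = a + b·500 = -24.454845 + 0.084884·500 = 17.987176

17.987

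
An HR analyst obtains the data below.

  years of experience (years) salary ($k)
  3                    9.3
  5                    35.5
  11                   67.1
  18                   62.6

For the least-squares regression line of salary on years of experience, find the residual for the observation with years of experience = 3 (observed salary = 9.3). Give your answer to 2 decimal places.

-13.48

n = 4, Σx = 37, Σy = 174.5, Σxy = 2070.3, Σx² = 479
Sxx = Σx² − (Σx)²/n = 479 − 342.25 = 136.75
Sxy = Σxy − (Σx)(Σy)/n = 2070.3 − 1614.125 = 456.175
b = Sxy/Sxx = 456.175/136.75 = 3.335832
a = ȳ − b·x̄ = 43.625 − 3.335832·9.25 = 12.768556
ŷ(3) = 12.768556 + 3.335832·3 = 22.776051
residual = y − ŷ = 9.3 − 22.776051 = -13.476051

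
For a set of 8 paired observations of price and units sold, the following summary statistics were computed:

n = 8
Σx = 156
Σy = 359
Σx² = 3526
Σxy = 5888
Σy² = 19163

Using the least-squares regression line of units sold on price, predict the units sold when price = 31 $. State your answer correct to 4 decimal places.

Sxx = Σx² − (Σx)²/n = 3526 − 3042 = 484
Sxy = Σxy − (Σx)(Σy)/n = 5888 − 7000.5 = -1112.5
b = Sxy/Sxx = -1112.5/484 = -2.298554
a = ȳ − b·x̄ = 44.875 − (-2.298554)·19.5 = 89.696798
ŷ(31) = a + b·31 = 89.696798 + (-2.298554)·31 = 18.441632

18.4416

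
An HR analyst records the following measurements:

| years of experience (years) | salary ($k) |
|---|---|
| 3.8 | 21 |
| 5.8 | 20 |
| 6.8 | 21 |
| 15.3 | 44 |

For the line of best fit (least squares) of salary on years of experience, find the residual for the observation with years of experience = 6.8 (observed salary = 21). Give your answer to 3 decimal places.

-2.997

n = 4, Σx = 31.7, Σy = 106, Σxy = 1011.8, Σx² = 328.41
Sxx = Σx² − (Σx)²/n = 328.41 − 251.2225 = 77.1875
Sxy = Σxy − (Σx)(Σy)/n = 1011.8 − 840.05 = 171.75
b = Sxy/Sxx = 171.75/77.1875 = 2.225101
a = ȳ − b·x̄ = 26.5 − 2.225101·7.925 = 8.866073
ŷ(6.8) = 8.866073 + 2.225101·6.8 = 23.996761
residual = y − ŷ = 21 − 23.996761 = -2.996761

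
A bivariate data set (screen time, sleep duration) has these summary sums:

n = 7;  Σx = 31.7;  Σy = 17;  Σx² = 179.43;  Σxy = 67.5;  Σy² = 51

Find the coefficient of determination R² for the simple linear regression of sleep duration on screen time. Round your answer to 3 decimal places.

Sxx = Σx² − (Σx)²/n = 179.43 − 143.555714 = 35.874286
Sxy = Σxy − (Σx)(Σy)/n = 67.5 − 76.985714 = -9.485714
Syy = Σy² − (Σy)²/n = 51 − 41.285714 = 9.714286
R² = Sxy²/(Sxx·Syy) = (-9.485714)²/(35.874286·9.714286) = 0.258194

0.258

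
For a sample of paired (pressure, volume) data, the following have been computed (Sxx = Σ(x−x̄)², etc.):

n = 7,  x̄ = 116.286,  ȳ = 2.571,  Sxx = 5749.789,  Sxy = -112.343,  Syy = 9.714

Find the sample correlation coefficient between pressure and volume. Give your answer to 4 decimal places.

-0.4754

r = Sxy/√(Sxx·Syy) = -112.343/√(55853.450346) = -112.343/236.333346 = -0.475358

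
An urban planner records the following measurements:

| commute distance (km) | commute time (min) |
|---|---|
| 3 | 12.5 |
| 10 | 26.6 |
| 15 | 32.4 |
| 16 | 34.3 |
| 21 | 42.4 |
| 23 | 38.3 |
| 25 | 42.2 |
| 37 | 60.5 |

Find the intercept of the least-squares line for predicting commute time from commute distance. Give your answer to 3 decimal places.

n = 8, Σx = 150, Σy = 289.2, Σxy = 6403.1, Σx² = 3554
Sxx = Σx² − (Σx)²/n = 3554 − 2812.5 = 741.5
Sxy = Σxy − (Σx)(Σy)/n = 6403.1 − 5422.5 = 980.6
b = Sxy/Sxx = 980.6/741.5 = 1.322454
a = ȳ − b·x̄ = 36.15 − 1.322454·18.75 = 11.353978

11.354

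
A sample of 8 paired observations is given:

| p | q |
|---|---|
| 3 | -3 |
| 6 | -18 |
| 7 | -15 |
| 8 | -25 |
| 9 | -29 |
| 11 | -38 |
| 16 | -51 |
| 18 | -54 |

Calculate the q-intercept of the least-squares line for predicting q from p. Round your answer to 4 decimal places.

4.4025

n = 8, Σx = 78, Σy = -233, Σxy = -2889, Σx² = 940
Sxx = Σx² − (Σx)²/n = 940 − 760.5 = 179.5
Sxy = Σxy − (Σx)(Σy)/n = -2889 − (-2271.75) = -617.25
b = Sxy/Sxx = -617.25/179.5 = -3.438719
a = ȳ − b·x̄ = -29.125 − (-3.438719)·9.75 = 4.402507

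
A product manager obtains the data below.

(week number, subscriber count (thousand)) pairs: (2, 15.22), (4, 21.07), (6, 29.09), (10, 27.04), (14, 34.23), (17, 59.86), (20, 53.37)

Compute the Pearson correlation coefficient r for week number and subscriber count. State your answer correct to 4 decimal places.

n = 7, Σx = 73, Σy = 239.88, Σxy = 3123.9, Σx² = 1041, Σy² = 9856.2524
Sxx = Σx² − (Σx)²/n = 1041 − 761.285714 = 279.714286
Sxy = Σxy − (Σx)(Σy)/n = 3123.9 − 2501.605714 = 622.294286
Syy = Σy² − (Σy)²/n = 9856.2524 − 8220.344914 = 1635.907486
r = Sxy/√(Sxx·Syy) = 622.294286/√(457586.693861) = 622.294286/676.451546 = 0.919939

0.9199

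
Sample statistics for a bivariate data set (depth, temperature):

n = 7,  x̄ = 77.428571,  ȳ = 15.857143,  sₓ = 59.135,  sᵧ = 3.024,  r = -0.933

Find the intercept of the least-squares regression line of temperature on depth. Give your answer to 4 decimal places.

b = r · sᵧ/sₓ = -0.933 · 3.024/59.135 = -0.047711
a = ȳ − b·x̄ = 15.857143 − (-0.047711)·77.428571 = 19.551340

19.5513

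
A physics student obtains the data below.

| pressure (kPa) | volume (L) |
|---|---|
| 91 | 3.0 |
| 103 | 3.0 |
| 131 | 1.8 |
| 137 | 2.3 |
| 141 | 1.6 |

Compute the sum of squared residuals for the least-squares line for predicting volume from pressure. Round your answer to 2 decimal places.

n = 5, Σx = 603, Σy = 11.7, Σxy = 1358.5, Σx² = 74701, Σy² = 29.09
Sxx = Σx² − (Σx)²/n = 74701 − 72721.8 = 1979.2
Sxy = Σxy − (Σx)(Σy)/n = 1358.5 − 1411.02 = -52.52
Syy = Σy² − (Σy)²/n = 29.09 − 27.378 = 1.712
b = Sxy/Sxx = -52.52/1979.2 = -0.026536
SSE = Syy − b·Sxy = 1.712 − (-0.026536)·(-52.52) = 0.318331

0.32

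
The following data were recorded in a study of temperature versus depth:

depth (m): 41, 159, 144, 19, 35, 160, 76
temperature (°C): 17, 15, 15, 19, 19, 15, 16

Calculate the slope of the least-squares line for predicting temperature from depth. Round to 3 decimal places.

-0.027

n = 7, Σx = 634, Σy = 116, Σxy = 9884, Σx² = 80660
Sxx = Σx² − (Σx)²/n = 80660 − 57422.285714 = 23237.714286
Sxy = Σxy − (Σx)(Σy)/n = 9884 − 10506.285714 = -622.285714
b = Sxy/Sxx = -622.285714/23237.714286 = -0.026779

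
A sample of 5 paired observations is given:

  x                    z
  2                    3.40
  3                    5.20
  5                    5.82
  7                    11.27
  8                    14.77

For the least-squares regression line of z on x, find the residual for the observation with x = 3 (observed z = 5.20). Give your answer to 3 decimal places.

n = 5, Σx = 25, Σy = 40.46, Σxy = 248.55, Σx² = 151
Sxx = Σx² − (Σx)²/n = 151 − 125 = 26
Sxy = Σxy − (Σx)(Σy)/n = 248.55 − 202.3 = 46.25
b = Sxy/Sxx = 46.25/26 = 1.778846
a = ȳ − b·x̄ = 8.092 − 1.778846·5 = -0.802231
ŷ(3) = -0.802231 + 1.778846·3 = 4.534308
residual = y − ŷ = 5.20 − 4.534308 = 0.665692

0.666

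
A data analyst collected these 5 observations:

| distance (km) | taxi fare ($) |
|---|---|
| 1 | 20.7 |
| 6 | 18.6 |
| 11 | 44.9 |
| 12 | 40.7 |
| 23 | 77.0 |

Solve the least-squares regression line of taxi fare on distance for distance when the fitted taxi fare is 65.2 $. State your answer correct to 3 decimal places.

n = 5, Σx = 53, Σy = 201.9, Σxy = 2885.6, Σx² = 831
Sxx = Σx² − (Σx)²/n = 831 − 561.8 = 269.2
Sxy = Σxy − (Σx)(Σy)/n = 2885.6 − 2140.14 = 745.46
b = Sxy/Sxx = 745.46/269.2 = 2.769168
a = ȳ − b·x̄ = 40.38 − 2.769168·10.6 = 11.026820
Set a + b·x = 65.2: x = (65.2 − 11.026820) / 2.769168 = 19.562981

19.563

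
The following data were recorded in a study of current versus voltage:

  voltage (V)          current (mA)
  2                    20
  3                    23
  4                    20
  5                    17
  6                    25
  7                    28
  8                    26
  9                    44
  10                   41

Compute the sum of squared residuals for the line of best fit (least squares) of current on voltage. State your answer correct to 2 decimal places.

n = 9, Σx = 54, Σy = 244, Σxy = 1634, Σx² = 384, Σy² = 7320
Sxx = Σx² − (Σx)²/n = 384 − 324 = 60
Sxy = Σxy − (Σx)(Σy)/n = 1634 − 1464 = 170
Syy = Σy² − (Σy)²/n = 7320 − 6615.111111 = 704.888889
b = Sxy/Sxx = 170/60 = 2.833333
SSE = Syy − b·Sxy = 704.888889 − 2.833333·170 = 223.222222

223.22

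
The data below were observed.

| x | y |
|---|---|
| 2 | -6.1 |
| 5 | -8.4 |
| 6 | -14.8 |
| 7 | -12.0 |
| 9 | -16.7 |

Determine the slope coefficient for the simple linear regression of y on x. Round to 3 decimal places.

-1.526

n = 5, Σx = 29, Σy = -58, Σxy = -377.3, Σx² = 195
Sxx = Σx² − (Σx)²/n = 195 − 168.2 = 26.8
Sxy = Σxy − (Σx)(Σy)/n = -377.3 − (-336.4) = -40.9
b = Sxy/Sxx = -40.9/26.8 = -1.526119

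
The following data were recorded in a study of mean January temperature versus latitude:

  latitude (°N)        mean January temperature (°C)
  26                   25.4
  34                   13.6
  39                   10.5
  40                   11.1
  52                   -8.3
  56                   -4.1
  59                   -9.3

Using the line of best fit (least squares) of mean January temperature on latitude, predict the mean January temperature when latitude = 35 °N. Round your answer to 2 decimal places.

n = 7, Σx = 306, Σy = 38.9, Σxy = 766.4, Σx² = 14274
Sxx = Σx² − (Σx)²/n = 14274 − 13376.571429 = 897.428571
Sxy = Σxy − (Σx)(Σy)/n = 766.4 − 1700.485714 = -934.085714
b = Sxy/Sxx = -934.085714/897.428571 = -1.040847
a = ȳ − b·x̄ = 5.557143 − (-1.040847)·43.714286 = 51.057020
ŷ(35) = a + b·35 = 51.057020 + (-1.040847)·35 = 14.627380

14.63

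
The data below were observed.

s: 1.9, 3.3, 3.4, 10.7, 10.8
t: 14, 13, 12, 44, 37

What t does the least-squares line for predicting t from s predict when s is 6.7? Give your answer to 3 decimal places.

26.311

n = 5, Σx = 30.1, Σy = 120, Σxy = 980.7, Σx² = 257.19
Sxx = Σx² − (Σx)²/n = 257.19 − 181.202 = 75.988
Sxy = Σxy − (Σx)(Σy)/n = 980.7 − 722.4 = 258.3
b = Sxy/Sxx = 258.3/75.988 = 3.399221
a = ȳ − b·x̄ = 24 − 3.399221·6.02 = 3.536690
ŷ(6.7) = a + b·6.7 = 3.536690 + 3.399221·6.7 = 26.311470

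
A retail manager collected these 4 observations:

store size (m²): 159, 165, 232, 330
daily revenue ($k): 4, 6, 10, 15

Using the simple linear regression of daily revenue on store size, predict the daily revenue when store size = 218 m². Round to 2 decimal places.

8.54

n = 4, Σx = 886, Σy = 35, Σxy = 8896, Σx² = 215230
Sxx = Σx² − (Σx)²/n = 215230 − 196249 = 18981
Sxy = Σxy − (Σx)(Σy)/n = 8896 − 7752.5 = 1143.5
b = Sxy/Sxx = 1143.5/18981 = 0.060244
a = ȳ − b·x̄ = 8.75 − 0.060244·221.5 = -4.594147
ŷ(218) = a + b·218 = -4.594147 + 0.060244·218 = 8.539144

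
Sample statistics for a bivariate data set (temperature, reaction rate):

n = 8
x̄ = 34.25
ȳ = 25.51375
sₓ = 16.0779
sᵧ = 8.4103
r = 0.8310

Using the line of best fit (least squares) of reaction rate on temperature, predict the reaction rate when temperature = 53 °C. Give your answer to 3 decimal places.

b = r · sᵧ/sₓ = 0.831 · 8.4103/16.0779 = 0.434694
a = ȳ − b·x̄ = 25.51375 − 0.434694·34.25 = 10.625496
ŷ(53) = a + b·53 = 10.625496 + 0.434694·53 = 33.664254

33.664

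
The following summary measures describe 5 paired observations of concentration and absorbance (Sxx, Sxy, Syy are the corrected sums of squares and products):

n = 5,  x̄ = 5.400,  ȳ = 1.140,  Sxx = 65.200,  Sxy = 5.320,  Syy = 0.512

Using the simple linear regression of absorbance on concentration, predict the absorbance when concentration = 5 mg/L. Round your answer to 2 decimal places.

b = Sxy/Sxx = 5.32/65.2 = 0.081595
a = ȳ − b·x̄ = 1.14 − 0.081595·5.4 = 0.699387
ŷ(5) = a + b·5 = 0.699387 + 0.081595·5 = 1.107362

1.11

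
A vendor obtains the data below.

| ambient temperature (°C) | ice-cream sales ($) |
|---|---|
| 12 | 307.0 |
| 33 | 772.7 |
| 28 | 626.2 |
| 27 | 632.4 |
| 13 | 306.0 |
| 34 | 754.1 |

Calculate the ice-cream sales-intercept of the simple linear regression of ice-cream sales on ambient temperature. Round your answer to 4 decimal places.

36.8399

n = 6, Σx = 147, Σy = 3398.4, Σxy = 93408.9, Σx² = 4071
Sxx = Σx² − (Σx)²/n = 4071 − 3601.5 = 469.5
Sxy = Σxy − (Σx)(Σy)/n = 93408.9 − 83260.8 = 10148.1
b = Sxy/Sxx = 10148.1/469.5 = 21.614696
a = ȳ − b·x̄ = 566.4 − 21.614696·24.5 = 36.839936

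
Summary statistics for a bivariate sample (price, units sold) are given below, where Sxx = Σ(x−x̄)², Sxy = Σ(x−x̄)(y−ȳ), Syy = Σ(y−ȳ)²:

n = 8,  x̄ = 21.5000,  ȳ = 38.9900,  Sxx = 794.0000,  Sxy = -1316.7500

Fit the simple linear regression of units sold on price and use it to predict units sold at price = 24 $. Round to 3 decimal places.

b = Sxy/Sxx = -1316.75/794 = -1.658375
a = ȳ − b·x̄ = 38.99 − (-1.658375)·21.5 = 74.645069
ŷ(24) = a + b·24 = 74.645069 + (-1.658375)·24 = 34.844062

34.844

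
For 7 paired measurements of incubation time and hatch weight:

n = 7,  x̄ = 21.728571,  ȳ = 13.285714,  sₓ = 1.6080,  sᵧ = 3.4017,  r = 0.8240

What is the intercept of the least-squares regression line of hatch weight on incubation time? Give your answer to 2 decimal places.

b = r · sᵧ/sₓ = 0.824 · 3.4017/1.608 = 1.743160
a = ȳ − b·x̄ = 13.285714 − 1.743160·21.728571 = -24.590655

-24.59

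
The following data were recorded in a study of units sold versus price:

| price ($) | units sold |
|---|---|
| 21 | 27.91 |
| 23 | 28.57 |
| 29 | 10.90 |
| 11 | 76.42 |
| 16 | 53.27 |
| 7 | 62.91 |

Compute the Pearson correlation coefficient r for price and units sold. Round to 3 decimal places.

n = 6, Σx = 107, Σy = 259.98, Σxy = 3692.63, Σx² = 2237, Σy² = 14349.4004
Sxx = Σx² − (Σx)²/n = 2237 − 1908.166667 = 328.833333
Sxy = Σxy − (Σx)(Σy)/n = 3692.63 − 4636.31 = -943.68
Syy = Σy² − (Σy)²/n = 14349.4004 − 11264.9334 = 3084.467
r = Sxy/√(Sxx·Syy) = -943.68/√(1014275.565167) = -943.68/1007.112489 = -0.937015

-0.937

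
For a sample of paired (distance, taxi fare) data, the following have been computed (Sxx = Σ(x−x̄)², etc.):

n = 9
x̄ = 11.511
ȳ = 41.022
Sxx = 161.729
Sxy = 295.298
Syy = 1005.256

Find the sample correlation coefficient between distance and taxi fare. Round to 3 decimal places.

0.732

r = Sxy/√(Sxx·Syy) = 295.298/√(162579.047624) = 295.298/403.210922 = 0.732366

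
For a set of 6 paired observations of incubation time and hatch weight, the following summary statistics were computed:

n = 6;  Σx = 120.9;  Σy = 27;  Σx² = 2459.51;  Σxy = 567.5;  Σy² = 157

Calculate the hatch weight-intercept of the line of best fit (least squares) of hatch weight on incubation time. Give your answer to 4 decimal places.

-15.7147

Sxx = Σx² − (Σx)²/n = 2459.51 − 2436.135 = 23.375
Sxy = Σxy − (Σx)(Σy)/n = 567.5 − 544.05 = 23.45
b = Sxy/Sxx = 23.45/23.375 = 1.003209
a = ȳ − b·x̄ = 4.5 − 1.003209·20.15 = -15.714652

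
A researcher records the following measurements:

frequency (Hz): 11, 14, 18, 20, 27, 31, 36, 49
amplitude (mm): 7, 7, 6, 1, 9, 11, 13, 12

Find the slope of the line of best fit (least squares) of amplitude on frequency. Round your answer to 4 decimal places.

n = 8, Σx = 206, Σy = 66, Σxy = 1943, Σx² = 6428
Sxx = Σx² − (Σx)²/n = 6428 − 5304.5 = 1123.5
Sxy = Σxy − (Σx)(Σy)/n = 1943 − 1699.5 = 243.5
b = Sxy/Sxx = 243.5/1123.5 = 0.216733

0.2167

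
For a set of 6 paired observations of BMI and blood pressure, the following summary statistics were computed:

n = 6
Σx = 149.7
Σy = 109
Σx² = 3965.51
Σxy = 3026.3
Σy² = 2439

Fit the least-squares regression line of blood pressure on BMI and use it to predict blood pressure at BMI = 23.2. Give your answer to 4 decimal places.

15.8377

Sxx = Σx² − (Σx)²/n = 3965.51 − 3735.015 = 230.495
Sxy = Σxy − (Σx)(Σy)/n = 3026.3 − 2719.55 = 306.75
b = Sxy/Sxx = 306.75/230.495 = 1.330831
a = ȳ − b·x̄ = 18.166667 − 1.330831·24.95 = -15.037579
ŷ(23.2) = a + b·23.2 = -15.037579 + 1.330831·23.2 = 15.837712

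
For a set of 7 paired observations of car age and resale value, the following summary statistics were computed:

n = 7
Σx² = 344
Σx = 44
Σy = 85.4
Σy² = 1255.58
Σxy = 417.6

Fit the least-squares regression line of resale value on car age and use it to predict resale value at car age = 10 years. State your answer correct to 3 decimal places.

Sxx = Σx² − (Σx)²/n = 344 − 276.571429 = 67.428571
Sxy = Σxy − (Σx)(Σy)/n = 417.6 − 536.8 = -119.2
b = Sxy/Sxx = -119.2/67.428571 = -1.767797
a = ȳ − b·x̄ = 12.2 − (-1.767797)·6.285714 = 23.311864
ŷ(10) = a + b·10 = 23.311864 + (-1.767797)·10 = 5.633898

5.634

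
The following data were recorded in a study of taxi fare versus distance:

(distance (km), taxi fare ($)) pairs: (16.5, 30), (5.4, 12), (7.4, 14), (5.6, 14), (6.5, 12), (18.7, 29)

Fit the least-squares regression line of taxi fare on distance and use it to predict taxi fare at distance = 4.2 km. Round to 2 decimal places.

n = 6, Σx = 60.1, Σy = 111, Σxy = 1362.1, Σx² = 779.47
Sxx = Σx² − (Σx)²/n = 779.47 − 602.001667 = 177.468333
Sxy = Σxy − (Σx)(Σy)/n = 1362.1 − 1111.85 = 250.25
b = Sxy/Sxx = 250.25/177.468333 = 1.410111
a = ȳ − b·x̄ = 18.5 − 1.410111·10.016667 = 4.375391
ŷ(4.2) = a + b·4.2 = 4.375391 + 1.410111·4.2 = 10.297856

10.30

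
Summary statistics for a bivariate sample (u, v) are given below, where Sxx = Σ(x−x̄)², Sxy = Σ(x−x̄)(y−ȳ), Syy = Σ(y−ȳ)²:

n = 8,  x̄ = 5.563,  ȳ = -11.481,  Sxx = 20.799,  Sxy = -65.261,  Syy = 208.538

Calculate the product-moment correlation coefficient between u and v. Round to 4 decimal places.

-0.9909

r = Sxy/√(Sxx·Syy) = -65.261/√(4337.381862) = -65.261/65.858802 = -0.990923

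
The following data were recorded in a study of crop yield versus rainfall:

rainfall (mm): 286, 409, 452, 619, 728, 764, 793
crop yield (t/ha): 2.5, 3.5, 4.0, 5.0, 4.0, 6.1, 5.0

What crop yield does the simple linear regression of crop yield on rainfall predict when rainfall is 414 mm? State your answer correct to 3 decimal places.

n = 7, Σx = 4051, Σy = 30.1, Σxy = 18586.9, Σx² = 2579071
Sxx = Σx² − (Σx)²/n = 2579071 − 2344371.571429 = 234699.428571
Sxy = Σxy − (Σx)(Σy)/n = 18586.9 − 17419.3 = 1167.6
b = Sxy/Sxx = 1167.6/234699.428571 = 0.004975
a = ȳ − b·x̄ = 4.3 − 0.004975·578.714286 = 1.420970
ŷ(414) = a + b·414 = 1.420970 + 0.004975·414 = 3.480567

3.481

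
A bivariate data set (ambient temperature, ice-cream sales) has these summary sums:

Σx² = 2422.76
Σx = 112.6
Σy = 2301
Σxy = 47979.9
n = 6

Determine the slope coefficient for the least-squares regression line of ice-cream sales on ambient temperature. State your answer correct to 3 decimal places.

15.495

Sxx = Σx² − (Σx)²/n = 2422.76 − 2113.126667 = 309.633333
Sxy = Σxy − (Σx)(Σy)/n = 47979.9 − 43182.1 = 4797.8
b = Sxy/Sxx = 4797.8/309.633333 = 15.495102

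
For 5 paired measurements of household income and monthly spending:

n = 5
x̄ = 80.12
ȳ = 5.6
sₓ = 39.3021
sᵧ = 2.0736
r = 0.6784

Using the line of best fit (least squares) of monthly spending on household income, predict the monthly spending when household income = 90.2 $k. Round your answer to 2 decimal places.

b = r · sᵧ/sₓ = 0.6784 · 2.0736/39.3021 = 0.035793
a = ȳ − b·x̄ = 5.6 − 0.035793·80.12 = 2.732285
ŷ(90.2) = a + b·90.2 = 2.732285 + 0.035793·90.2 = 5.960791

5.96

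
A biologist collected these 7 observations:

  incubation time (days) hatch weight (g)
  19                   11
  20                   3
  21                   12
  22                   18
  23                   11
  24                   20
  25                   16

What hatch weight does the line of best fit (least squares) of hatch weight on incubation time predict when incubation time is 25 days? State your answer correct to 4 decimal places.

n = 7, Σx = 154, Σy = 91, Σxy = 2050, Σx² = 3416
Sxx = Σx² − (Σx)²/n = 3416 − 3388 = 28
Sxy = Σxy − (Σx)(Σy)/n = 2050 − 2002 = 48
b = Sxy/Sxx = 48/28 = 1.714286
a = ȳ − b·x̄ = 13 − 1.714286·22 = -24.714286
ŷ(25) = a + b·25 = -24.714286 + 1.714286·25 = 18.142857

18.1429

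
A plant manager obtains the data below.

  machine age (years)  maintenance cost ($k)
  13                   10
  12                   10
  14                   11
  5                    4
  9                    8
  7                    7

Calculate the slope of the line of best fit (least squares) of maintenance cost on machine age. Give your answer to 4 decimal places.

n = 6, Σx = 60, Σy = 50, Σxy = 545, Σx² = 664
Sxx = Σx² − (Σx)²/n = 664 − 600 = 64
Sxy = Σxy − (Σx)(Σy)/n = 545 − 500 = 45
b = Sxy/Sxx = 45/64 = 0.703125

0.7031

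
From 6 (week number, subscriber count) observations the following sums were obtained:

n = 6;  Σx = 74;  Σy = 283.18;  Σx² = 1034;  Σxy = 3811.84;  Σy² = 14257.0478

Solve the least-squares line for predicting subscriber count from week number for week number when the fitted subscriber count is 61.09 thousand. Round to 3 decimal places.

Sxx = Σx² − (Σx)²/n = 1034 − 912.666667 = 121.333333
Sxy = Σxy − (Σx)(Σy)/n = 3811.84 − 3492.553333 = 319.286667
b = Sxy/Sxx = 319.286667/121.333333 = 2.631484
a = ȳ − b·x̄ = 47.196667 − 2.631484·12.333333 = 14.741703
Set a + b·x = 61.09: x = (61.09 − 14.741703) / 2.631484 = 17.612991

17.613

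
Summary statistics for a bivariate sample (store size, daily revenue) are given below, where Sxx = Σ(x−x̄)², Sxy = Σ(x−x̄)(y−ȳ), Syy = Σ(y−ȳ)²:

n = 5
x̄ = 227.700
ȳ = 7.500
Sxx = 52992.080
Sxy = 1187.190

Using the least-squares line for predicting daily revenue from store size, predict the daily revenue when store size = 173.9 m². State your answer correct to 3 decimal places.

6.295

b = Sxy/Sxx = 1187.19/52992.08 = 0.022403
a = ȳ − b·x̄ = 7.5 − 0.022403·227.7 = 2.398801
ŷ(173.9) = a + b·173.9 = 2.398801 + 0.022403·173.9 = 6.294710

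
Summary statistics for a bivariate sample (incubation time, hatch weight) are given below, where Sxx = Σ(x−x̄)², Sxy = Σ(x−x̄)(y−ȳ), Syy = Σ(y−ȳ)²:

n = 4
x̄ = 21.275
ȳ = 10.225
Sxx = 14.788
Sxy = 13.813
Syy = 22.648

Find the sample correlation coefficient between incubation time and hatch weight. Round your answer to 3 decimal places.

0.755

r = Sxy/√(Sxx·Syy) = 13.813/√(334.918624) = 13.813/18.300782 = 0.754776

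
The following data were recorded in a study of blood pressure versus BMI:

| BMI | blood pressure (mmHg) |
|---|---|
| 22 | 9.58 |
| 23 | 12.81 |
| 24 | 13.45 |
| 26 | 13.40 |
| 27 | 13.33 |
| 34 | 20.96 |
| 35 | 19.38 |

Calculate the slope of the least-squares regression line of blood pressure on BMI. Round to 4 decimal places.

0.7310

n = 7, Σx = 191, Σy = 102.91, Σxy = 2927.44, Σx² = 5375
Sxx = Σx² − (Σx)²/n = 5375 − 5211.571429 = 163.428571
Sxy = Σxy − (Σx)(Σy)/n = 2927.44 − 2807.972857 = 119.467143
b = Sxy/Sxx = 119.467143/163.428571 = 0.731005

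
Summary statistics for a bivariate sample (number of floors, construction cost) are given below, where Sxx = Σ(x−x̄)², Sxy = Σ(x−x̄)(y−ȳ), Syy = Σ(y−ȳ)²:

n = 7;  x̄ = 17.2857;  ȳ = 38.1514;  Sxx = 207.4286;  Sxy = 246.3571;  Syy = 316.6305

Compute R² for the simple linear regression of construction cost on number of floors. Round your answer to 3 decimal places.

0.924

R² = Sxy²/(Sxx·Syy) = (246.3571)²/(207.4286·316.6305) = 0.924078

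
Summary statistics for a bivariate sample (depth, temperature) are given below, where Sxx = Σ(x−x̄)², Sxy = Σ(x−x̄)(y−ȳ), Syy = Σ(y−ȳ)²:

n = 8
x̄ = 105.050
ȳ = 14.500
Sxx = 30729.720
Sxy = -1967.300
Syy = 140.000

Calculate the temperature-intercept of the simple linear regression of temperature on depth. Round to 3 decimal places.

b = Sxy/Sxx = -1967.3/30729.72 = -0.064019
a = ȳ − b·x̄ = 14.5 − (-0.064019)·105.05 = 21.225244

21.225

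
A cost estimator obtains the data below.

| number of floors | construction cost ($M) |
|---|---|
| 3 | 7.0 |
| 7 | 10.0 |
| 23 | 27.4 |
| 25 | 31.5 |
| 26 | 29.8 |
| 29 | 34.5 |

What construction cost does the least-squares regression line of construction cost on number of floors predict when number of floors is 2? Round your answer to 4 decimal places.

5.3361

n = 6, Σx = 113, Σy = 140.2, Σxy = 3284, Σx² = 2729
Sxx = Σx² − (Σx)²/n = 2729 − 2128.166667 = 600.833333
Sxy = Σxy − (Σx)(Σy)/n = 3284 − 2640.433333 = 643.566667
b = Sxy/Sxx = 643.566667/600.833333 = 1.071123
a = ȳ − b·x̄ = 23.366667 − 1.071123·18.833333 = 3.193842
ŷ(2) = a + b·2 = 3.193842 + 1.071123·2 = 5.336089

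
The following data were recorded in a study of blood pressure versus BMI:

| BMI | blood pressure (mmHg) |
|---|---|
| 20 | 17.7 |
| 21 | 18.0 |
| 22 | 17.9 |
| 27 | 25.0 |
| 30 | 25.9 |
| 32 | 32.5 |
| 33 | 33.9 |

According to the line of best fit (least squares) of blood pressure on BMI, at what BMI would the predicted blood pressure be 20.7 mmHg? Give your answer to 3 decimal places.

n = 7, Σx = 185, Σy = 170.9, Σxy = 4736.5, Σx² = 5067
Sxx = Σx² − (Σx)²/n = 5067 − 4889.285714 = 177.714286
Sxy = Σxy − (Σx)(Σy)/n = 4736.5 − 4516.642857 = 219.857143
b = Sxy/Sxx = 219.857143/177.714286 = 1.237138
a = ȳ − b·x̄ = 24.414286 − 1.237138·26.428571 = -8.281511
Set a + b·x = 20.7: x = (20.7 − (-8.281511)) / 1.237138 = 23.426251

23.426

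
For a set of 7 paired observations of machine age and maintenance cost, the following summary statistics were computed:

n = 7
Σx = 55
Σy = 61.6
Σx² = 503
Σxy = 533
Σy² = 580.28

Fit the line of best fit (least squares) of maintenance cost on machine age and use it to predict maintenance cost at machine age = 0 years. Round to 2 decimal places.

3.37

Sxx = Σx² − (Σx)²/n = 503 − 432.142857 = 70.857143
Sxy = Σxy − (Σx)(Σy)/n = 533 − 484 = 49
b = Sxy/Sxx = 49/70.857143 = 0.691532
a = ȳ − b·x̄ = 8.8 − 0.691532·7.857143 = 3.366532
ŷ(0) = a + b·0 = 3.366532 + 0.691532·0 = 3.366532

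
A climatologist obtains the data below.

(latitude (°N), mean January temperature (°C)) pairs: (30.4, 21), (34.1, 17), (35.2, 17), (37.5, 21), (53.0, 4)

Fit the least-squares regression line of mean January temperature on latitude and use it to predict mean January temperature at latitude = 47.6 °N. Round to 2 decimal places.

8.90

n = 5, Σx = 190.2, Σy = 80, Σxy = 2816, Σx² = 7541.26
Sxx = Σx² − (Σx)²/n = 7541.26 − 7235.208 = 306.052
Sxy = Σxy − (Σx)(Σy)/n = 2816 − 3043.2 = -227.2
b = Sxy/Sxx = -227.2/306.052 = -0.742358
a = ȳ − b·x̄ = 16 − (-0.742358)·38.04 = 44.239280
ŷ(47.6) = a + b·47.6 = 44.239280 + (-0.742358)·47.6 = 8.903062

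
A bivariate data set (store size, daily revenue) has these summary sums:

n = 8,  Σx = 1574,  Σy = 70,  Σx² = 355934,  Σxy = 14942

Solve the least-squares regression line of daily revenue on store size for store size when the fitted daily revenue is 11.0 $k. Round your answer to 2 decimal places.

285.73

Sxx = Σx² − (Σx)²/n = 355934 − 309684.5 = 46249.5
Sxy = Σxy − (Σx)(Σy)/n = 14942 − 13772.5 = 1169.5
b = Sxy/Sxx = 1169.5/46249.5 = 0.025287
a = ȳ − b·x̄ = 8.75 − 0.025287·196.75 = 3.774830
Set a + b·x = 11.0: x = (11.0 − 3.774830) / 0.025287 = 285.729372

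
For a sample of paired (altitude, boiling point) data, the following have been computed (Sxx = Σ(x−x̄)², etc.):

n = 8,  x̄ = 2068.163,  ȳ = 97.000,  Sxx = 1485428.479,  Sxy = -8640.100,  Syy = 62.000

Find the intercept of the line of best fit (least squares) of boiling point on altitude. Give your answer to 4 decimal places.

109.0296

b = Sxy/Sxx = -8640.1/1485428.479 = -0.005817
a = ȳ − b·x̄ = 97 − (-0.005817)·2068.163 = 109.029617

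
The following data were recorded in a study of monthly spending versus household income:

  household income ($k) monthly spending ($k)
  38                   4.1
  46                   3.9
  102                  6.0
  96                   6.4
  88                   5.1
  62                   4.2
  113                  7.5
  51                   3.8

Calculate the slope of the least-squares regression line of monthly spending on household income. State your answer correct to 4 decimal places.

n = 8, Σx = 596, Σy = 41, Σxy = 3312.1, Σx² = 50138
Sxx = Σx² − (Σx)²/n = 50138 − 44402 = 5736
Sxy = Σxy − (Σx)(Σy)/n = 3312.1 − 3054.5 = 257.6
b = Sxy/Sxx = 257.6/5736 = 0.044909

0.0449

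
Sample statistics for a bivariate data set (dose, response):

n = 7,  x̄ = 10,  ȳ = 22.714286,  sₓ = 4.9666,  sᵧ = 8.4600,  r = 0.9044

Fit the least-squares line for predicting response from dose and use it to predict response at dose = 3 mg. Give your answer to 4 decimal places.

11.9305

b = r · sᵧ/sₓ = 0.9044 · 8.46/4.9666 = 1.540536
a = ȳ − b·x̄ = 22.714286 − 1.540536·10 = 7.308930
ŷ(3) = a + b·3 = 7.308930 + 1.540536·3 = 11.930537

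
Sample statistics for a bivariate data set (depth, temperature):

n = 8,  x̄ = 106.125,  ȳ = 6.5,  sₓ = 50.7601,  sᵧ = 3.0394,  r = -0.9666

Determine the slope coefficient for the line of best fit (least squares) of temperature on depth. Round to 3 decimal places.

b = r · sᵧ/sₓ = -0.9666 · 3.0394/50.7601 = -0.057878

-0.058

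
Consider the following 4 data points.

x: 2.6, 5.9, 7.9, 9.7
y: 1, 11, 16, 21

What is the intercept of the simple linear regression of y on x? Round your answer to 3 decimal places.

-6.050

n = 4, Σx = 26.1, Σy = 49, Σxy = 397.6, Σx² = 198.07
Sxx = Σx² − (Σx)²/n = 198.07 − 170.3025 = 27.7675
Sxy = Σxy − (Σx)(Σy)/n = 397.6 − 319.725 = 77.875
b = Sxy/Sxx = 77.875/27.7675 = 2.804538
a = ȳ − b·x̄ = 12.25 − 2.804538·6.525 = -6.049608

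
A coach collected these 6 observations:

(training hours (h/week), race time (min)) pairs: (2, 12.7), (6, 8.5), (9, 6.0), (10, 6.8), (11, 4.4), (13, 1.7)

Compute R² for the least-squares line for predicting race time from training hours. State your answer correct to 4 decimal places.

n = 6, Σx = 51, Σy = 40.1, Σxy = 268.9, Σx² = 511, Σy² = 338.03
Sxx = Σx² − (Σx)²/n = 511 − 433.5 = 77.5
Sxy = Σxy − (Σx)(Σy)/n = 268.9 − 340.85 = -71.95
Syy = Σy² − (Σy)²/n = 338.03 − 268.001667 = 70.028333
R² = Sxy²/(Sxx·Syy) = (-71.95)²/(77.5·70.028333) = 0.953863

0.9539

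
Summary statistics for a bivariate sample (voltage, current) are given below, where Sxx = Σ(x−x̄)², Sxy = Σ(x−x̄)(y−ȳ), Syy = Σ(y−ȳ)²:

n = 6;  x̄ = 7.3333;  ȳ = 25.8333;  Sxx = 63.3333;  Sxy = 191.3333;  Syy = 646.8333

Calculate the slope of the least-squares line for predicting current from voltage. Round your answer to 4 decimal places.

3.0211

b = Sxy/Sxx = 191.3333/63.3333 = 3.021054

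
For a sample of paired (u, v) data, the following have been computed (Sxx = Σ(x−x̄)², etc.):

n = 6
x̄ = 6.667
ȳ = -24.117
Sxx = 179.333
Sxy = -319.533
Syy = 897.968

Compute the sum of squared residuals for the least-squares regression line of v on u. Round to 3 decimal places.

b = Sxy/Sxx = -319.533/179.333 = -1.781786
SSE = Syy − b·Sxy = 897.968 − (-1.781786)·(-319.533) = 328.628625

328.629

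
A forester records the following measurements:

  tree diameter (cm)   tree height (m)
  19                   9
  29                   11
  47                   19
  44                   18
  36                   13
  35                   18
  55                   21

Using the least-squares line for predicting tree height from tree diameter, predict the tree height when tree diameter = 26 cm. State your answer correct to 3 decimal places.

11.418

n = 7, Σx = 265, Σy = 109, Σxy = 4428, Σx² = 10893
Sxx = Σx² − (Σx)²/n = 10893 − 10032.142857 = 860.857143
Sxy = Σxy − (Σx)(Σy)/n = 4428 − 4126.428571 = 301.571429
b = Sxy/Sxx = 301.571429/860.857143 = 0.350315
a = ȳ − b·x̄ = 15.571429 − 0.350315·37.857143 = 2.309492
ŷ(26) = a + b·26 = 2.309492 + 0.350315·26 = 11.417690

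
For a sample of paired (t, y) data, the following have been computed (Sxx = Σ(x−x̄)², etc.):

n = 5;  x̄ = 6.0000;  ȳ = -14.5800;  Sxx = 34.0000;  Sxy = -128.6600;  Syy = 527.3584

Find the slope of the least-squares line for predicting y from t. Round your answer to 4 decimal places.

-3.7841

b = Sxy/Sxx = -128.66/34 = -3.784118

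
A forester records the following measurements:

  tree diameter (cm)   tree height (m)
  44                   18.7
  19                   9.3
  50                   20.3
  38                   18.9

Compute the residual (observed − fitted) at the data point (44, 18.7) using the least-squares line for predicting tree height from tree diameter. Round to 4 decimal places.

n = 4, Σx = 151, Σy = 67.2, Σxy = 2732.7, Σx² = 6241
Sxx = Σx² − (Σx)²/n = 6241 − 5700.25 = 540.75
Sxy = Σxy − (Σx)(Σy)/n = 2732.7 − 2536.8 = 195.9
b = Sxy/Sxx = 195.9/540.75 = 0.362275
a = ȳ − b·x̄ = 16.8 − 0.362275·37.75 = 3.124133
ŷ(44) = 3.124133 + 0.362275·44 = 19.064216
residual = y − ŷ = 18.7 − 19.064216 = -0.364216

-0.3642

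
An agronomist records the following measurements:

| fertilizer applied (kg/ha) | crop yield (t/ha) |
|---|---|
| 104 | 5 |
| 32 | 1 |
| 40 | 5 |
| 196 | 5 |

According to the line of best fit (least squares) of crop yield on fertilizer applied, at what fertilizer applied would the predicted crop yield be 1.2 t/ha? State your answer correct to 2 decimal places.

-105.07

n = 4, Σx = 372, Σy = 16, Σxy = 1732, Σx² = 51856
Sxx = Σx² − (Σx)²/n = 51856 − 34596 = 17260
Sxy = Σxy − (Σx)(Σy)/n = 1732 − 1488 = 244
b = Sxy/Sxx = 244/17260 = 0.014137
a = ȳ − b·x̄ = 4 − 0.014137·93 = 2.685284
Set a + b·x = 1.2: x = (1.2 − 2.685284) / 0.014137 = -105.065574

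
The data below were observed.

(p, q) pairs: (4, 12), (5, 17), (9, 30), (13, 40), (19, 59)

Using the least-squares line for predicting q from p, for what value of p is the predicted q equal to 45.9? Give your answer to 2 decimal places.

n = 5, Σx = 50, Σy = 158, Σxy = 2044, Σx² = 652
Sxx = Σx² − (Σx)²/n = 652 − 500 = 152
Sxy = Σxy − (Σx)(Σy)/n = 2044 − 1580 = 464
b = Sxy/Sxx = 464/152 = 3.052632
a = ȳ − b·x̄ = 31.6 − 3.052632·10 = 1.073684
Set a + b·x = 45.9: x = (45.9 − 1.073684) / 3.052632 = 14.684483

14.68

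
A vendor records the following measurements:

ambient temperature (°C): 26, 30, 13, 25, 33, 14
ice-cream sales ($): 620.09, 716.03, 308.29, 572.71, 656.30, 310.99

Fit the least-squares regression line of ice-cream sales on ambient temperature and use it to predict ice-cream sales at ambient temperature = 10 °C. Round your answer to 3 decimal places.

249.789

n = 6, Σx = 141, Σy = 3184.41, Σxy = 81940.52, Σx² = 3655
Sxx = Σx² − (Σx)²/n = 3655 − 3313.5 = 341.5
Sxy = Σxy − (Σx)(Σy)/n = 81940.52 − 74833.635 = 7106.885
b = Sxy/Sxx = 7106.885/341.5 = 20.810791
a = ȳ − b·x̄ = 530.735 − 20.810791·23.5 = 41.681420
ŷ(10) = a + b·10 = 41.681420 + 20.810791·10 = 249.789327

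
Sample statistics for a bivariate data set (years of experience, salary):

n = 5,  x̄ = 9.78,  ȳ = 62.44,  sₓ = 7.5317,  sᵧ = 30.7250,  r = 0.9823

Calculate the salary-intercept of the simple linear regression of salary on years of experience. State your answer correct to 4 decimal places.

23.2494

b = r · sᵧ/sₓ = 0.9823 · 30.725/7.5317 = 4.007218
a = ȳ − b·x̄ = 62.44 − 4.007218·9.78 = 23.249403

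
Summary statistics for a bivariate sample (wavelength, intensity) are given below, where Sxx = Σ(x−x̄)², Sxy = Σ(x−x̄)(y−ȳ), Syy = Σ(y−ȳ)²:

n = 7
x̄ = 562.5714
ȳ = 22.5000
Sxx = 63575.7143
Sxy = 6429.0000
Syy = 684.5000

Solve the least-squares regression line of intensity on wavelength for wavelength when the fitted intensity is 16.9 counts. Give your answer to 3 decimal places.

b = Sxy/Sxx = 6429/63575.7143 = 0.101124
a = ȳ − b·x̄ = 22.5 − 0.101124·562.5714 = -34.389200
Set a + b·x = 16.9: x = (16.9 − (-34.389200)) / 0.101124 = 507.193581

507.194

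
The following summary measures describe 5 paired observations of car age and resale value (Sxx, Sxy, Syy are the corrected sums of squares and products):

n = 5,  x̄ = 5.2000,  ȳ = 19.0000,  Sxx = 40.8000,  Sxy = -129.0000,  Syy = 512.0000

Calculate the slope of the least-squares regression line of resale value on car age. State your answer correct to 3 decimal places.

-3.162

b = Sxy/Sxx = -129/40.8 = -3.161765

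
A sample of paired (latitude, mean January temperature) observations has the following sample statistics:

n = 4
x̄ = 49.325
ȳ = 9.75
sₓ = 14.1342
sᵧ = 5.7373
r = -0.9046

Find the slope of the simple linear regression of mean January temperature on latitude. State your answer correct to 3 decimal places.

b = r · sᵧ/sₓ = -0.9046 · 5.7373/14.1342 = -0.367192

-0.367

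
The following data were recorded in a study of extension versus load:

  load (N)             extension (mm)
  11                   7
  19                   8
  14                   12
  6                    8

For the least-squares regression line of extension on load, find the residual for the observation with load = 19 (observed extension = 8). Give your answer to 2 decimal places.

-1.30

n = 4, Σx = 50, Σy = 35, Σxy = 445, Σx² = 714
Sxx = Σx² − (Σx)²/n = 714 − 625 = 89
Sxy = Σxy − (Σx)(Σy)/n = 445 − 437.5 = 7.5
b = Sxy/Sxx = 7.5/89 = 0.084270
a = ȳ − b·x̄ = 8.75 − 0.084270·12.5 = 7.696629
ŷ(19) = 7.696629 + 0.084270·19 = 9.297753
residual = y − ŷ = 8 − 9.297753 = -1.297753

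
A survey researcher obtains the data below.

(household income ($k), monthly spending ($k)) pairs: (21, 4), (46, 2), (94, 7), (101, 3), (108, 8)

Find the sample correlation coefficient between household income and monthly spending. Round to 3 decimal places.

0.567

n = 5, Σx = 370, Σy = 24, Σxy = 2001, Σx² = 33258, Σy² = 142
Sxx = Σx² − (Σx)²/n = 33258 − 27380 = 5878
Sxy = Σxy − (Σx)(Σy)/n = 2001 − 1776 = 225
Syy = Σy² − (Σy)²/n = 142 − 115.2 = 26.8
r = Sxy/√(Sxx·Syy) = 225/√(157530.4) = 225/396.900995 = 0.566892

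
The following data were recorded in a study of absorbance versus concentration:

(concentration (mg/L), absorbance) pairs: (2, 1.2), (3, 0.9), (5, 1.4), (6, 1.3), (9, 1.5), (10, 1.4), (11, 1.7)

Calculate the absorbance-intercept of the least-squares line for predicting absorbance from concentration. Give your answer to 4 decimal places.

n = 7, Σx = 46, Σy = 9.4, Σxy = 66.1, Σx² = 376
Sxx = Σx² − (Σx)²/n = 376 − 302.285714 = 73.714286
Sxy = Σxy − (Σx)(Σy)/n = 66.1 − 61.771429 = 4.328571
b = Sxy/Sxx = 4.328571/73.714286 = 0.058721
a = ȳ − b·x̄ = 1.342857 − 0.058721·6.571429 = 0.956977

0.9570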